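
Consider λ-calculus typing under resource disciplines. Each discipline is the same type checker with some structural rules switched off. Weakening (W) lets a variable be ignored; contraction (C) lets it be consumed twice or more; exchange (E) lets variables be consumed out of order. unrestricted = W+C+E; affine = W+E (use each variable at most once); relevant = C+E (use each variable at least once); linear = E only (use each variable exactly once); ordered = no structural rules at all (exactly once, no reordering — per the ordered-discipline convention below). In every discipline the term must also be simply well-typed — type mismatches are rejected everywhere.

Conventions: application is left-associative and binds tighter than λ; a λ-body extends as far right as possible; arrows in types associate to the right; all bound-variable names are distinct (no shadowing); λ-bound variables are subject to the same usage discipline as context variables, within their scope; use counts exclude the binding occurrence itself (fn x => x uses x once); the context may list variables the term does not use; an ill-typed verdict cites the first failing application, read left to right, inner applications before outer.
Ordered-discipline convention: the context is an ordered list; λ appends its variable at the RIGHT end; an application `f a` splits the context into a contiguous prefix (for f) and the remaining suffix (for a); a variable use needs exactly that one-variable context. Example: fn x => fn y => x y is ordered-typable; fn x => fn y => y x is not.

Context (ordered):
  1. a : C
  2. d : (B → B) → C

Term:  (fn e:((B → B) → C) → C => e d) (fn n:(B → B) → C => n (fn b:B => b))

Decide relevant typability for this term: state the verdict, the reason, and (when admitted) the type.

no — a left unused
variable uses: a ×0, d ×1, e (bound) ×1, n (bound) ×1, b (bound) ×1
left-to-right use order: e, d, n, b
typing: ✓ — C
all disciplines: ordered ✗ · linear ✗ · affine ✓ · relevant ✗ · unrestricted ✓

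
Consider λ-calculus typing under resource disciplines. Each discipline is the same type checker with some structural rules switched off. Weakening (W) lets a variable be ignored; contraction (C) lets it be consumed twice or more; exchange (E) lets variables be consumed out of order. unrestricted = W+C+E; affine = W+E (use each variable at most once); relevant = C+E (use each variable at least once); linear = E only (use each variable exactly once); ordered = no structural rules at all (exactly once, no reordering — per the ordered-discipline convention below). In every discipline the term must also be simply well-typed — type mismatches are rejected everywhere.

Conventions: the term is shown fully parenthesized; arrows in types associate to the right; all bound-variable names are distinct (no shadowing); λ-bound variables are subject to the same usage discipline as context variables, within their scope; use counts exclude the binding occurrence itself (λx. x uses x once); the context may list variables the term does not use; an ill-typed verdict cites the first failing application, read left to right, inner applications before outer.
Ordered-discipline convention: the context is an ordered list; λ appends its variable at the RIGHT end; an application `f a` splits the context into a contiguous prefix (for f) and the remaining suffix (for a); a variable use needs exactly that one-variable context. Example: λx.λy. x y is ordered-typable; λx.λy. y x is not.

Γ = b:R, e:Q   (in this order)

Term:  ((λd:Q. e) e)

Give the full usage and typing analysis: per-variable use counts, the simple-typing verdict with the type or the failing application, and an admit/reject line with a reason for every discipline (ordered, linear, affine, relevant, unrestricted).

use counts: b ×0; e ×2; d (λ-bound) ×0
left-to-right use order: e, e
typing: well-typed at Q
ordered ✗ (needs contraction — e ×2; needs weakening: b, d unused)
linear ✗ (needs contraction — e ×2; needs weakening: b, d unused)
affine ✗ (needs contraction — e ×2)
relevant ✗ (needs weakening: b, d unused)
unrestricted ✓ (simply typable at Q; W, C, E all held)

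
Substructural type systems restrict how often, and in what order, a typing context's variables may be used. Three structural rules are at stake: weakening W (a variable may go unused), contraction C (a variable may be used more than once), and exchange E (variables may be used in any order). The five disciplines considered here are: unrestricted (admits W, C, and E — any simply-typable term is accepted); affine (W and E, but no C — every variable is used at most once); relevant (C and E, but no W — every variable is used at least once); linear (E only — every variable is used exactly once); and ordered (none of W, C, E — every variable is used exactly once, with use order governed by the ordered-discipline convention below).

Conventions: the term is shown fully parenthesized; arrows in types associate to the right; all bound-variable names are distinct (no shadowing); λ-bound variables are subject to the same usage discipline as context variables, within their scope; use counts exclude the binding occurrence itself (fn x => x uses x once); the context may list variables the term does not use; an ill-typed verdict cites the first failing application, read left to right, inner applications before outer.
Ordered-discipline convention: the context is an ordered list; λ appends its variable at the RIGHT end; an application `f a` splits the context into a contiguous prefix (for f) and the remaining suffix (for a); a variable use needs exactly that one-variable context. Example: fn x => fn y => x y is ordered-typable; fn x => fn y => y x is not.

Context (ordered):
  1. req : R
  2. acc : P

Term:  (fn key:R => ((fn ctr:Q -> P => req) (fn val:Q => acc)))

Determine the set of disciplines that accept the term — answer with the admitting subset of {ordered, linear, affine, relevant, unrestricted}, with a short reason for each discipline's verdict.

accepted by: affine, unrestricted
usage: req: 1, acc: 1, key [bound]: 0, ctr [bound]: 0, val [bound]: 0
uses in reading order: req, acc
typing: well-typed at R -> R
ordered ✗ (unused: key, ctr, val — weakening required)
linear ✗ (unused: key, ctr, val — weakening required)
affine ✓ (no duplicate uses among req, acc, key, ctr, val)
relevant ✗ (unused: key, ctr, val — weakening required)
unrestricted ✓ (type-checks (R -> R) and nothing is barred)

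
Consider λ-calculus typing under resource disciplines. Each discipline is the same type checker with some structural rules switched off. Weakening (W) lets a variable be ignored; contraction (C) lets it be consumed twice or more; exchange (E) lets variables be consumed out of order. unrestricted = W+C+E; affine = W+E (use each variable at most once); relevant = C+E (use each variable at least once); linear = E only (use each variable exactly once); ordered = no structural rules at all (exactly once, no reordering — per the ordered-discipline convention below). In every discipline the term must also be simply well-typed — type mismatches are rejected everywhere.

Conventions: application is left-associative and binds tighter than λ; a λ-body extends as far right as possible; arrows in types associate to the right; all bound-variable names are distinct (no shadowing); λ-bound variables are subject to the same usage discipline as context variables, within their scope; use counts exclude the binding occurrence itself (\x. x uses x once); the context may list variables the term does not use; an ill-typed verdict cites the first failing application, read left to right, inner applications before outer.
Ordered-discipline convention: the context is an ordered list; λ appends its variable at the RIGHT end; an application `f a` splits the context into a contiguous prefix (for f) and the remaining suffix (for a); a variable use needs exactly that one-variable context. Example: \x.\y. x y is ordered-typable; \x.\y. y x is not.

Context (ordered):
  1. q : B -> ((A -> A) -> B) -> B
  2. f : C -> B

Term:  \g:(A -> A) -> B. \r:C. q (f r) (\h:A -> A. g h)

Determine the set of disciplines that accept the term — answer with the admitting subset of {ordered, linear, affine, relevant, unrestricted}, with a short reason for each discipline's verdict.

admitting disciplines: linear, affine, relevant, unrestricted
usage: q: 1×; f: 1×; g (bound): 1×; r (bound): 1×; h (bound): 1×
order of uses: q, f, r, g, h
typing: well-typed at ((A -> A) -> B) -> C -> B
ordered ✗ (no contiguous prefix/suffix split fits q, f, r, g, h)
linear ✓ (exactly-once usage across q, f, g, r, h)
affine ✓ (at most one use each (q, f, g, r, h))
relevant ✓ (q, f, g, r, h: all used, weakening unneeded)
unrestricted ✓ (type-checks (((A -> A) -> B) -> C -> B) and nothing is barred)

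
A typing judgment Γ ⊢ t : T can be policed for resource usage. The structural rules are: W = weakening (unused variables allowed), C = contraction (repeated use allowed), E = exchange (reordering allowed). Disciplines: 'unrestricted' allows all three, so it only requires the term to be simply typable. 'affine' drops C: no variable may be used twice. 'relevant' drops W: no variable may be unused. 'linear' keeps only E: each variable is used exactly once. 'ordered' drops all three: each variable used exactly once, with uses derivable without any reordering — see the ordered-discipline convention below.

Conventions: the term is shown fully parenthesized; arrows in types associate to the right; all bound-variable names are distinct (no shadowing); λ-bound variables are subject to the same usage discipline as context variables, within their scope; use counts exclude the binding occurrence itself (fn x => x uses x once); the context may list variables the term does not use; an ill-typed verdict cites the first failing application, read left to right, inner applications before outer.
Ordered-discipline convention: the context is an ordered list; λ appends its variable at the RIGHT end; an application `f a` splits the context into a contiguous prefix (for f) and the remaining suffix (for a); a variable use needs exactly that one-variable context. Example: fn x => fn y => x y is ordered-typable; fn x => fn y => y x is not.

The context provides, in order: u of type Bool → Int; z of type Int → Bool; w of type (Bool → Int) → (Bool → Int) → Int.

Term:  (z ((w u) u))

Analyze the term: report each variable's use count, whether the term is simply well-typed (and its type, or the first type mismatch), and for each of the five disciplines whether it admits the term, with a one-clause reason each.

counts: u=2; z=1; w=1
use order (left to right): z, w, u, u
typing: well-typed — term : Bool
ordered: ✗ — u ×2 used more than once (contraction)
linear: ✗ — u ×2 used more than once (contraction)
affine: ✗ — u ×2 used more than once (contraction)
relevant: ✓ — u, z, w: all used, weakening unneeded
unrestricted: ✓ — simply typable at Bool; W, C, E all held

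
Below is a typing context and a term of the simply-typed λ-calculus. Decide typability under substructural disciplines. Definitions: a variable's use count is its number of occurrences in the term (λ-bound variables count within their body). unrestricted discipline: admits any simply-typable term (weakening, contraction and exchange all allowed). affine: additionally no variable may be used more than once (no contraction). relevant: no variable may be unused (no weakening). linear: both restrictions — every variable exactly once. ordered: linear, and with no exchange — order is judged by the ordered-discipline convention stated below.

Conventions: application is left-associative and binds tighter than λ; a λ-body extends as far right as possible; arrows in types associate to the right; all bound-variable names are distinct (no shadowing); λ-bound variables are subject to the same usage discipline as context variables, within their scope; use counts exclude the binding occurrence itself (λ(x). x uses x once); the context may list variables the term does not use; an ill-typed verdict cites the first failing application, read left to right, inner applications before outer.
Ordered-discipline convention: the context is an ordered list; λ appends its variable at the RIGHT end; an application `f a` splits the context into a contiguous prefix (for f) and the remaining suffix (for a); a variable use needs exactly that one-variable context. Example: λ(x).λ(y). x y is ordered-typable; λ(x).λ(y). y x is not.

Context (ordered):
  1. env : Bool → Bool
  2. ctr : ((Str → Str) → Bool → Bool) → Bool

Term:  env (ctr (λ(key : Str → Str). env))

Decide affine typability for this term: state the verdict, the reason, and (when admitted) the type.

no — env ×2 used more than once (contraction)
counts: env: 2, ctr: 1, key (λ-bound): 0
uses in reading order: env, ctr, env
typing: well-typed — term : Bool
all disciplines: ordered ✗ · linear ✗ · affine ✗ · relevant ✗ · unrestricted ✓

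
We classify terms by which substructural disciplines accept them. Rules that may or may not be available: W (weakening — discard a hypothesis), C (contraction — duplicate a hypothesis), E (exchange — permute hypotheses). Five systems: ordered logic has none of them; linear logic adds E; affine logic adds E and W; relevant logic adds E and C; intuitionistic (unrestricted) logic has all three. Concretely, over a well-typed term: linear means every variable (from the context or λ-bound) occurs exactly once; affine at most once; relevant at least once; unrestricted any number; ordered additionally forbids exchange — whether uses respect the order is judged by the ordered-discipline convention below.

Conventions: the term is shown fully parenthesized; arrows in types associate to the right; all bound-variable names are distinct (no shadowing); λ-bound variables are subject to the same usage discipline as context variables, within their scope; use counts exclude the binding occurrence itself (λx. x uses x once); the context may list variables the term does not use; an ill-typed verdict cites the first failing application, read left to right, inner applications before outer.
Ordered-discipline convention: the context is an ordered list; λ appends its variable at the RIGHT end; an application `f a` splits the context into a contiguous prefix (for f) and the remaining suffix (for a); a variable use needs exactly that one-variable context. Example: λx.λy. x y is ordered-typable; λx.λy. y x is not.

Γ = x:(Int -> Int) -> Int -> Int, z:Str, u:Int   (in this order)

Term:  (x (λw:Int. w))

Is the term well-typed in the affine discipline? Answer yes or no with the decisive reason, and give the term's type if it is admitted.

yes — at most one use each (x, z, u, w); term : Int -> Int
use counts: x: 1; z: 0; u: 0; w [bound]: 1
order of uses: x, w
typing: well-typed — term : Int -> Int
all disciplines: ordered ✗, linear ✗, affine ✓, relevant ✗, unrestricted ✓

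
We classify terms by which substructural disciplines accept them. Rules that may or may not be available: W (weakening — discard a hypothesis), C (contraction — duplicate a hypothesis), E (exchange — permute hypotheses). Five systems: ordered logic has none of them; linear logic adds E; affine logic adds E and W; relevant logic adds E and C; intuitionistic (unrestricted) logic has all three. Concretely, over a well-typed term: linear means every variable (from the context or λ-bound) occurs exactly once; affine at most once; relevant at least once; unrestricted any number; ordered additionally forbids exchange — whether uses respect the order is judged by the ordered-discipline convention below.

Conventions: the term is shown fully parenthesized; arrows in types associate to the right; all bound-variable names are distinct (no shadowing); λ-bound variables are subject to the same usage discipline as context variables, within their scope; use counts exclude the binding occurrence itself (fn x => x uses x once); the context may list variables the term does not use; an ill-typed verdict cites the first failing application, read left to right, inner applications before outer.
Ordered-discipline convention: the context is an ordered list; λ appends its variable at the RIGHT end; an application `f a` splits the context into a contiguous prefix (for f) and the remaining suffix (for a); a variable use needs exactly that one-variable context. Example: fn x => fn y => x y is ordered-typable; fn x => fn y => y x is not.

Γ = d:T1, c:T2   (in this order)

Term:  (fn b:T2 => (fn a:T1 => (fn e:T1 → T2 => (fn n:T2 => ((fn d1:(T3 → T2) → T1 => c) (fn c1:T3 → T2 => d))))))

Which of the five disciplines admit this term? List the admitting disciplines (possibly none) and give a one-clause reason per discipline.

accepted by: affine, unrestricted
use counts: d: 1; c: 1; b [bound]: 0; a [bound]: 0; e [bound]: 0; n [bound]: 0; d1 [bound]: 0; c1 [bound]: 0
left-to-right use order: c, d
typing: the term checks, with type T2 → T1 → (T1 → T2) → T2 → T2
ordered: ✗ — b, a, e, n, d1, c1 never used (weakening)
linear: ✗ — b, a, e, n, d1, c1 never used (weakening)
affine: ✓ — d, c, b, a, e, n, d1, c1: no repeats, contraction unneeded
relevant: ✗ — b, a, e, n, d1, c1 never used (weakening)
unrestricted: ✓ — type-checks (T2 → T1 → (T1 → T2) → T2 → T2) and nothing is barred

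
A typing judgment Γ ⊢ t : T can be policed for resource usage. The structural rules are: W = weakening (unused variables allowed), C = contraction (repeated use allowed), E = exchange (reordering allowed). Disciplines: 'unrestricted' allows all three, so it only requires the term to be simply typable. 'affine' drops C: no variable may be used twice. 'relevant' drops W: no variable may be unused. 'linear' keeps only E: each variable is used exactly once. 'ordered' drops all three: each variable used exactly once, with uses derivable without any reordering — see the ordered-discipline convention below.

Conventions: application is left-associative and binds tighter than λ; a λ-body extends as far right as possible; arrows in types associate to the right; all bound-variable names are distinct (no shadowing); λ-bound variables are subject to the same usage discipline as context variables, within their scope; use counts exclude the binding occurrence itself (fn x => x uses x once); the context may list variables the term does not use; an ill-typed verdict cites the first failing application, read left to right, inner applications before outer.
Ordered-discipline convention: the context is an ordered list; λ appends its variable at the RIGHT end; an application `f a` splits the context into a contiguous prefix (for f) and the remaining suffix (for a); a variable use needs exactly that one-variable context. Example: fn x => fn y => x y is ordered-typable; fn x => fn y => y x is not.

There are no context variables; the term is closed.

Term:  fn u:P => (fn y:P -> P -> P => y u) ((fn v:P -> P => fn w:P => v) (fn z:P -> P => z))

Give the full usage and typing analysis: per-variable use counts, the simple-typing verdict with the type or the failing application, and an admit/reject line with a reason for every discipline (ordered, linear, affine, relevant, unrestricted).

counts: u (λ-bound)=1, y (λ-bound)=1, v (λ-bound)=1, w (λ-bound)=0, z (λ-bound)=1
left-to-right use order: y, u, v, z
typing: ill-typed: an application expects P -> P but receives (P -> P) -> P -> P
ordered: ✗, the type mismatch rejects it
linear: ✗, not simply typable
affine: ✗, fails simple typing
relevant: ✗, a type mismatch blocks all five
unrestricted: ✗, the type mismatch rejects it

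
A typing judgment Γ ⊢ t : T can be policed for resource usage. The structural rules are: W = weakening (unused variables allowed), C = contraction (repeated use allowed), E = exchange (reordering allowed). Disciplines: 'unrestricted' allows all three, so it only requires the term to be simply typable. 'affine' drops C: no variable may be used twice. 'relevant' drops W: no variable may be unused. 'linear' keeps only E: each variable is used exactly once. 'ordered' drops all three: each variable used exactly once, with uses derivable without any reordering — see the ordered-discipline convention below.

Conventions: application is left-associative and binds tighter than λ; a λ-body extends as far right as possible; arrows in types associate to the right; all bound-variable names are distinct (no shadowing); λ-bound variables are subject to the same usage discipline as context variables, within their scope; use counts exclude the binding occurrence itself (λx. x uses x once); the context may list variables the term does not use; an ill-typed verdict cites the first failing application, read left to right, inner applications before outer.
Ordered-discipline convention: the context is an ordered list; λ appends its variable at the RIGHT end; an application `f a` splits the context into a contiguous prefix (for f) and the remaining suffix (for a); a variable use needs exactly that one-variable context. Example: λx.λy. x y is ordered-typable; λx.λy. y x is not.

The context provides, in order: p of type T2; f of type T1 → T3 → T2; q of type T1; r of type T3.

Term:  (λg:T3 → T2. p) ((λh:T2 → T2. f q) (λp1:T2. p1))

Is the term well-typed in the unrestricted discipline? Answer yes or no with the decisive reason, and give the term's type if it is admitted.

yes — simply typable at T2; W, C, E all held; term : T2
usage: p: 1×, f: 1×, q: 1×, r: 0×, g [bound]: 0×, h [bound]: 0×, p1 [bound]: 1×
left-to-right use order: p, f, q, p1
typing: the term checks, with type T2
across the five disciplines: ordered ✗ · linear ✗ · affine ✓ · relevant ✗ · unrestricted ✓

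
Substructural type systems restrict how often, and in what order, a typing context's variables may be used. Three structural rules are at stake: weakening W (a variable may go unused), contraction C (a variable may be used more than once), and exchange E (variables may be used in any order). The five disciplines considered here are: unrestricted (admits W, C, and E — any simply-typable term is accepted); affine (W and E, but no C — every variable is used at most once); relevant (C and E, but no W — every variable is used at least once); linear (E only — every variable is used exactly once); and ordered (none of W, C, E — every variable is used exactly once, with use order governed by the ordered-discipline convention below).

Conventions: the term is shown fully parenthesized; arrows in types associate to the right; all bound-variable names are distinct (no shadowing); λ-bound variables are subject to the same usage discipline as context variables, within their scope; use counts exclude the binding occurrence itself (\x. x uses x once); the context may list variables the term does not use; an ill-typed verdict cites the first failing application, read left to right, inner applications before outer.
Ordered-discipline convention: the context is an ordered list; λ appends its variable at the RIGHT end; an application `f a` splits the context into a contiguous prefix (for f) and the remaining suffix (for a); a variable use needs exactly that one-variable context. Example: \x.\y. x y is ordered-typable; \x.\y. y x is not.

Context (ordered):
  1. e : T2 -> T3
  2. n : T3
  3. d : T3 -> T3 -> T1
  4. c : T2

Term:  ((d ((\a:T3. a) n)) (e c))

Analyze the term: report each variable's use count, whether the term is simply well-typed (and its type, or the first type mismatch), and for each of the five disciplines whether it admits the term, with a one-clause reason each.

counts: e: 1×; n: 1×; d: 1×; c: 1×; a (λ-bound): 1×
order of uses: d, a, n, e, c
typing: well-typed at T1
ordered ✗ (no contiguous prefix/suffix split fits d, a, n, e, c)
linear ✓ (exactly-once usage across e, n, d, c, a)
affine ✓ (no duplicate uses among e, n, d, c, a)
relevant ✓ (none of e, n, d, c, a goes unused)
unrestricted ✓ (type-checks (T1) and nothing is barred)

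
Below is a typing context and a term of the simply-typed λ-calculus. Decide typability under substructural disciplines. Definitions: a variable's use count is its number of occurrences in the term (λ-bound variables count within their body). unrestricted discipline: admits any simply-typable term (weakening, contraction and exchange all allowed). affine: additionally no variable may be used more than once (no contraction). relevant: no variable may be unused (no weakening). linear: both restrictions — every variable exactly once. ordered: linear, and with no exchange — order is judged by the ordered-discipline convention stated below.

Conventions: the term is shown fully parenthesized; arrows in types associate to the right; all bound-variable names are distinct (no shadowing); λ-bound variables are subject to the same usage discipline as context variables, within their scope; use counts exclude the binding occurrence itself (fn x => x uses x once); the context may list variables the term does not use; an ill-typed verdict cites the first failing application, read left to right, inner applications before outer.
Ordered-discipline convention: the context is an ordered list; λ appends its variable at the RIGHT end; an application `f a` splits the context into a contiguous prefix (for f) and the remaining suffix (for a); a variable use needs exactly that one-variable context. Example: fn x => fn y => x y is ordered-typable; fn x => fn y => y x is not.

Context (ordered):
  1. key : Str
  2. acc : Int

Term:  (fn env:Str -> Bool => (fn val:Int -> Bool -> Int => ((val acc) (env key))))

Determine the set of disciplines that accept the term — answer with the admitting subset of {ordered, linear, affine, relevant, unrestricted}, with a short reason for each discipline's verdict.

admitted by: linear, affine, relevant, unrestricted
use counts: key=1, acc=1, env (λ-bound)=1, val (λ-bound)=1
use order (left to right): val, acc, env, key
typing: the term checks, with type (Str -> Bool) -> (Int -> Bool -> Int) -> Int
ordered ✗ (no ordered split (uses run val, acc, env, key))
linear ✓ (exactly-once usage across key, acc, env, val)
affine ✓ (no duplicate uses among key, acc, env, val)
relevant ✓ (none of key, acc, env, val goes unused)
unrestricted ✓ (typability at (Str -> Bool) -> (Int -> Bool -> Int) -> Int is all that's needed)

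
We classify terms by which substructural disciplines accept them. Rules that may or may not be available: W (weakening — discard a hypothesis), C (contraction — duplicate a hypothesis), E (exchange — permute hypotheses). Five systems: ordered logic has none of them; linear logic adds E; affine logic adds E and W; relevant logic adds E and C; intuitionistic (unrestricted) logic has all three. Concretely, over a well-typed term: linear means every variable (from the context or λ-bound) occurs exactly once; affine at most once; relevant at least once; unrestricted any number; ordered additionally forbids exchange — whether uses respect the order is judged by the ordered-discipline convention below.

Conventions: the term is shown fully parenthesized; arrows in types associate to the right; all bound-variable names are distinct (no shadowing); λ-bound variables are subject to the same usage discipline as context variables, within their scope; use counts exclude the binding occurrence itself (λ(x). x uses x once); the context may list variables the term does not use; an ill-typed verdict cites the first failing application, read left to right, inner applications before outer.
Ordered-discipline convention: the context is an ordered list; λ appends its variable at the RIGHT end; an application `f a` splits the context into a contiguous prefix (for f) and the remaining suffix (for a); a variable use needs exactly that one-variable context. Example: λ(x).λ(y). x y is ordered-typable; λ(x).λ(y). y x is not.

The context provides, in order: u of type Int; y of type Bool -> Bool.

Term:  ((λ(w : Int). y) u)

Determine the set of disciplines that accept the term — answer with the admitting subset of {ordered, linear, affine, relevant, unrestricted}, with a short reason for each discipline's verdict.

admitted by: affine, unrestricted
variable uses: u=1; y=1; w (λ-bound)=0
uses in reading order: y, u
typing: well-typed — term : Bool -> Bool
ordered: ✗ — w never used (weakening)
linear: ✗ — w never used (weakening)
affine: ✓ — no duplicate uses among u, y, w
relevant: ✗ — w never used (weakening)
unrestricted: ✓ — type-checks (Bool -> Bool) and nothing is barred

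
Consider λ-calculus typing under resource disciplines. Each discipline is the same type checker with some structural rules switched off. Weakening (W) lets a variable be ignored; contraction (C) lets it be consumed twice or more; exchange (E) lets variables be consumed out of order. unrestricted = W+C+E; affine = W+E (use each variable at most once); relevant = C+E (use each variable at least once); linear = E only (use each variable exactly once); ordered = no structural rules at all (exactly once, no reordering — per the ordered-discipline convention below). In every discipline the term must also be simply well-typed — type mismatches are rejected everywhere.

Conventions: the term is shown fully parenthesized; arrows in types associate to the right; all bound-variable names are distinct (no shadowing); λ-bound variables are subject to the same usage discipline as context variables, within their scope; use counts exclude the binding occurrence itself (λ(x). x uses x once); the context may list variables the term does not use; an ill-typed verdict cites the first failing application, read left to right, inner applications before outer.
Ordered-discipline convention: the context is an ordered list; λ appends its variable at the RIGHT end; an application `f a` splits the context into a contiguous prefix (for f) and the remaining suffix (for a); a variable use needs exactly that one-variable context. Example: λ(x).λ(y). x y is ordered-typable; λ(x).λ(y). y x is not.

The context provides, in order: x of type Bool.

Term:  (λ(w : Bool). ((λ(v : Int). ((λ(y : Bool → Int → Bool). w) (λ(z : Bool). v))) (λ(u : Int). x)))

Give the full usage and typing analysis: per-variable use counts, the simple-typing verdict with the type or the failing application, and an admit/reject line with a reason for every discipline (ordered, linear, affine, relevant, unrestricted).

usage: x: 1×, w (λ-bound): 1×, v (λ-bound): 1×, y (λ-bound): 0×, z (λ-bound): 0×, u (λ-bound): 0×
left-to-right use order: w, v, x
typing: ill-typed: an application expects Bool → Int → Bool but receives Bool → Int
ordered: ✗ — a type mismatch blocks all five
linear: ✗ — the type mismatch rejects it
affine: ✗ — not simply typable
relevant: ✗ — fails simple typing
unrestricted: ✗ — a type mismatch blocks all five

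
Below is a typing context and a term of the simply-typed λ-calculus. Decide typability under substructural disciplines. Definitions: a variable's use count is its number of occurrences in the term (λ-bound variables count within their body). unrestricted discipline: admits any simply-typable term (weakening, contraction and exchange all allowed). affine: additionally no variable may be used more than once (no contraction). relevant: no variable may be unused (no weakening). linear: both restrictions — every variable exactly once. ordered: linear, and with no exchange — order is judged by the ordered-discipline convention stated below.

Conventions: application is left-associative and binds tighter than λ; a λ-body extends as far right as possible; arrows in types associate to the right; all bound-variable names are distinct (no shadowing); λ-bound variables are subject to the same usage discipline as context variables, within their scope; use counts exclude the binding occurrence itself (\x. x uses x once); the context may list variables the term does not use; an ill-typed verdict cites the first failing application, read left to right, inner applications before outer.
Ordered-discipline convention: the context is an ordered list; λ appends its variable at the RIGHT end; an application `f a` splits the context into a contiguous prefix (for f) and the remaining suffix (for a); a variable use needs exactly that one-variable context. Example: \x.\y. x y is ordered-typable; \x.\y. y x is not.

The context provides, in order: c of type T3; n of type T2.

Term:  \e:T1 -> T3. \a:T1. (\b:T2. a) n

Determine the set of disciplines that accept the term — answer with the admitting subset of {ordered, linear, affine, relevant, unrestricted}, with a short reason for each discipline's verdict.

admitting disciplines: affine, unrestricted
usage: c ×0; n ×1; e (λ-bound) ×0; a (λ-bound) ×1; b (λ-bound) ×0
uses in reading order: a, n
typing: ✓ — (T1 -> T3) -> T1 -> T1
ordered ✗ (needs weakening: c, e, b unused)
linear ✗ (needs weakening: c, e, b unused)
affine ✓ (none of c, n, e, a, b used more than once)
relevant ✗ (needs weakening: c, e, b unused)
unrestricted ✓ (typability at (T1 -> T3) -> T1 -> T1 is all that's needed)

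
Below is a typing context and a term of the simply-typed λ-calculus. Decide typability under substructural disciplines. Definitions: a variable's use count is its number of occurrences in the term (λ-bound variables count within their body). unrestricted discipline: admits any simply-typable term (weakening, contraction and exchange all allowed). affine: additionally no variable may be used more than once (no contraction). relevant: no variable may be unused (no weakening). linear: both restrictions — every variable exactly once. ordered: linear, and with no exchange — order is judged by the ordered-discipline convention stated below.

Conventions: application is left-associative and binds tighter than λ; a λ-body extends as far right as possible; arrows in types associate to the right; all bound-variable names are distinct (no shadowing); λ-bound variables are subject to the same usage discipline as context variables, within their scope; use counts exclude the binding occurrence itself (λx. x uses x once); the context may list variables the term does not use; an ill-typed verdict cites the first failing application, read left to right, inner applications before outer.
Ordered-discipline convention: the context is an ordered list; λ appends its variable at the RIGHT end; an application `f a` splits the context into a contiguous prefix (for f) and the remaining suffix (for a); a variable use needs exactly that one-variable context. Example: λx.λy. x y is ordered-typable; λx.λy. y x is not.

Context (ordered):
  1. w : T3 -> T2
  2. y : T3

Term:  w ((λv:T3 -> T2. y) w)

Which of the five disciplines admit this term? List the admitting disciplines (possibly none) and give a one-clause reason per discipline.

accepted by: unrestricted
counts: w: 2; y: 1; v (bound): 0
left-to-right use order: w, y, w
typing: the term checks, with type T2
ordered: ✗ — needs contraction — w ×2; v left unused
linear: ✗ — needs contraction — w ×2; v left unused
affine: ✗ — needs contraction — w ×2
relevant: ✗ — v left unused
unrestricted: ✓ — typability at T2 is all that's needed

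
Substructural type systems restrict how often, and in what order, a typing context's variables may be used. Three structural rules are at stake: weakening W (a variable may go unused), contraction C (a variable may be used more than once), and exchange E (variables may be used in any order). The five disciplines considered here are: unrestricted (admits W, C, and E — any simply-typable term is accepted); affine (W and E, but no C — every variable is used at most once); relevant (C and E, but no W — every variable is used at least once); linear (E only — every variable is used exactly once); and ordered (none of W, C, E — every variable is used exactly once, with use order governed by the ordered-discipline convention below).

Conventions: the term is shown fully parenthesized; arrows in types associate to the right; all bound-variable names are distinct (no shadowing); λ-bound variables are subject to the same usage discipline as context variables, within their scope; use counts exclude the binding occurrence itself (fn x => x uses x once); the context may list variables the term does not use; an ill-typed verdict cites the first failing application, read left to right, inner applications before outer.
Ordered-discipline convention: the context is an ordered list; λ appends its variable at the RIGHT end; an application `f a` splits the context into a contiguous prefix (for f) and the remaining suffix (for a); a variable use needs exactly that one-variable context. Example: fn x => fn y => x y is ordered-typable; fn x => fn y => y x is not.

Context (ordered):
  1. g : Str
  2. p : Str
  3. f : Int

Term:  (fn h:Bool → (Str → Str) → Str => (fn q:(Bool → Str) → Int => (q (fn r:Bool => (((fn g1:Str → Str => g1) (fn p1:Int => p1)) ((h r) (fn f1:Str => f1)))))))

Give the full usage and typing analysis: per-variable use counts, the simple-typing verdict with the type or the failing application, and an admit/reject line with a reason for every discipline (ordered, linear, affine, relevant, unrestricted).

variable uses: g: 0; p: 0; f: 0; h (bound): 1; q (bound): 1; r (bound): 1; g1 (bound): 1; p1 (bound): 1; f1 (bound): 1
order of uses: q, g1, p1, h, r, f1
typing: ill-typed: argument of type Int → Int where Str → Str is required
ordered: ✗ — fails simple typing
linear: ✗ — a type mismatch blocks all five
affine: ✗ — the type mismatch rejects it
relevant: ✗ — not simply typable
unrestricted: ✗ — fails simple typing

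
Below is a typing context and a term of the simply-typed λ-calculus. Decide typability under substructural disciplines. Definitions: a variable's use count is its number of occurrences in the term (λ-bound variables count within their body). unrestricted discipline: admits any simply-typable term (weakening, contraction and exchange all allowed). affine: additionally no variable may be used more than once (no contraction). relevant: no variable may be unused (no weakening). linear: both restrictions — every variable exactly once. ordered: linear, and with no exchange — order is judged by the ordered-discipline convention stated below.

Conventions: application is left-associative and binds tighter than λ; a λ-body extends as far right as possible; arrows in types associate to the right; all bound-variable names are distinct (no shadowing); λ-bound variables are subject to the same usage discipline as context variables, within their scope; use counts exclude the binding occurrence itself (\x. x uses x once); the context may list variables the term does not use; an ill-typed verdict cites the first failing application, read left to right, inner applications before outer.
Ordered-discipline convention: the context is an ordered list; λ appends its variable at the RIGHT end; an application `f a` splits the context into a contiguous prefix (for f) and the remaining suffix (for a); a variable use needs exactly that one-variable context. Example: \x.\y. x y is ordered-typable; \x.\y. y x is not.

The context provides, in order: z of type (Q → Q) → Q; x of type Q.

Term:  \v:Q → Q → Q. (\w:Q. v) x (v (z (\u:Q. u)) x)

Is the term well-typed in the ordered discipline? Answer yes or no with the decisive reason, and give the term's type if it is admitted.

no — needs contraction — x ×2, v ×2; w never used (weakening)
use counts: z: 1×, x: 2×, v (λ-bound): 2×, w (λ-bound): 0×, u (λ-bound): 1×
use order (left to right): v, x, v, z, u, x
typing: well-typed at (Q → Q → Q) → Q → Q
all disciplines: ordered ✗ · linear ✗ · affine ✗ · relevant ✗ · unrestricted ✓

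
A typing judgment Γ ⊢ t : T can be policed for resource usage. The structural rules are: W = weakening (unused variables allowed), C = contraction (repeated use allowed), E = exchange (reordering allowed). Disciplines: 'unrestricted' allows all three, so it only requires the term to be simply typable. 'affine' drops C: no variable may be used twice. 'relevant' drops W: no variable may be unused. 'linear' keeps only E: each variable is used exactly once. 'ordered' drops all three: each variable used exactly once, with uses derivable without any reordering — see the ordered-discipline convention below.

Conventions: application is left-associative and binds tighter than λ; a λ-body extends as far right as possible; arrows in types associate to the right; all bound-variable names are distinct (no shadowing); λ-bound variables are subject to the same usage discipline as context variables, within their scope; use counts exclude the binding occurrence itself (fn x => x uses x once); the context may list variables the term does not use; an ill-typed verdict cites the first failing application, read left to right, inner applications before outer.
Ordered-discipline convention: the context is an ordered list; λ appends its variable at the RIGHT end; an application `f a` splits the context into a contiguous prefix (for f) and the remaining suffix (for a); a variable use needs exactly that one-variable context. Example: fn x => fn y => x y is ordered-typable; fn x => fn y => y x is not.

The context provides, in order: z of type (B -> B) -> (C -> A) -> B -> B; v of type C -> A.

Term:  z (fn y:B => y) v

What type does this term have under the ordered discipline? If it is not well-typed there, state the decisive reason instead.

term : B -> B
counts: z: 1×; v: 1×; y (λ-bound): 1×
order of uses: z, y, v
typing: the term checks, with type B -> B
summary: ordered ✓ · linear ✓ · affine ✓ · relevant ✓ · unrestricted ✓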